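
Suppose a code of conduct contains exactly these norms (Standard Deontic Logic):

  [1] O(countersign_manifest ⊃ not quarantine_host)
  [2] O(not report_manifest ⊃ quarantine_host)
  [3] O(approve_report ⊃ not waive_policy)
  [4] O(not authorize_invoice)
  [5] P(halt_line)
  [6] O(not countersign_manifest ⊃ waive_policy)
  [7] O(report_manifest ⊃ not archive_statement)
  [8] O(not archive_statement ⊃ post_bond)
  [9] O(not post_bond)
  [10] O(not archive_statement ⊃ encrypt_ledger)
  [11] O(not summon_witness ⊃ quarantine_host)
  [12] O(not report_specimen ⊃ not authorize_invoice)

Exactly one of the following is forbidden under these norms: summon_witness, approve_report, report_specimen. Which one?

Premise 9 gives O(not post_bond).
Premise 8, O(not archive_statement ⊃ post_bond), contraposes to O(not post_bond ⊃ archive_statement); with O(not post_bond) we get O(archive_statement).
Premise 7 is O(report_manifest ⊃ not archive_statement); contrapositively O(archive_statement ⊃ not report_manifest). Since O(archive_statement) holds, K gives O(not report_manifest).
Premise 2 is O(not report_manifest ⊃ quarantine_host); since O(not report_manifest), deontic closure gives O(quarantine_host).
Premise 1, O(countersign_manifest ⊃ not quarantine_host), contraposes to O(quarantine_host ⊃ not countersign_manifest); with O(quarantine_host) we get O(not countersign_manifest).
With premise 6, O(not countersign_manifest ⊃ waive_policy), the K-axiom yields O(waive_policy).
The contrapositive of premise 3 (O(approve_report ⊃ not waive_policy)) is O(waive_policy ⊃ not approve_report), and O(waive_policy) is already established, so O(not approve_report).
So O(not approve_report) holds, i.e. approve_report is forbidden. None of the other listed options is forbidden under the premises.

approve_report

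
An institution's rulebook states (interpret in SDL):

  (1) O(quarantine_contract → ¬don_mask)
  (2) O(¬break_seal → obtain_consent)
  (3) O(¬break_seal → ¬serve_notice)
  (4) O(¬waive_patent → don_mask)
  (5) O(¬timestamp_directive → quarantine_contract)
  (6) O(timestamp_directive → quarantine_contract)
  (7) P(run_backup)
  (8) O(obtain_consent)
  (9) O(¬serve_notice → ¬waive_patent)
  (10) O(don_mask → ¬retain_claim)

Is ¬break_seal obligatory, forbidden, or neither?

Forbidden

By case analysis on timestamp_directive: premise 6 gives O(timestamp_directive → quarantine_contract) and premise 5 gives O(¬timestamp_directive → quarantine_contract), so O(quarantine_contract) either way.
With premise 1, O(quarantine_contract → ¬don_mask), the K-axiom yields O(¬don_mask).
Premise 4, O(¬waive_patent → don_mask), contraposes to O(¬don_mask → waive_patent); with O(¬don_mask) we get O(waive_patent).
The contrapositive of premise 9 (O(¬serve_notice → ¬waive_patent)) is O(waive_patent → serve_notice), and O(waive_patent) is already established, so O(serve_notice).
The contrapositive of premise 3 (O(¬break_seal → ¬serve_notice)) is O(serve_notice → break_seal), and O(serve_notice) is already established, so O(break_seal).
Premises 2, 7, 8, 10 do not contribute to this derivation.
Thus O(break_seal), which is F(¬break_seal): ¬break_seal is forbidden.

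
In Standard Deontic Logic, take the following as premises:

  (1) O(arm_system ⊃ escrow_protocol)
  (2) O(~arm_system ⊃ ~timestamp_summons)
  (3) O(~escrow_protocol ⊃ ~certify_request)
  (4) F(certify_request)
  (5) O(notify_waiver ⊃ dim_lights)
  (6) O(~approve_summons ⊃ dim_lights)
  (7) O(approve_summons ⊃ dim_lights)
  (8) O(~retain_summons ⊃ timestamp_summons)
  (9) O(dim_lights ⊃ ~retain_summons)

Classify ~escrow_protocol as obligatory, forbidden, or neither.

Forbidden

Premises 7 and 6 are O(approve_summons ⊃ dim_lights) and O(~approve_summons ⊃ dim_lights); every ideal world satisfies approve_summons or ~approve_summons, so in either case dim_lights holds — hence O(dim_lights).
Premise 9 is O(dim_lights ⊃ ~retain_summons); since O(dim_lights), deontic closure gives O(~retain_summons).
With premise 8, O(~retain_summons ⊃ timestamp_summons), the K-axiom yields O(timestamp_summons).
The contrapositive of premise 2 (O(~arm_system ⊃ ~timestamp_summons)) is O(timestamp_summons ⊃ arm_system), and O(timestamp_summons) is already established, so O(arm_system).
Premise 1 is O(arm_system ⊃ escrow_protocol); since O(arm_system), deontic closure gives O(escrow_protocol).
Premises 3, 4, 5 do not contribute to this derivation.
Thus O(escrow_protocol), which is F(~escrow_protocol): ~escrow_protocol is forbidden.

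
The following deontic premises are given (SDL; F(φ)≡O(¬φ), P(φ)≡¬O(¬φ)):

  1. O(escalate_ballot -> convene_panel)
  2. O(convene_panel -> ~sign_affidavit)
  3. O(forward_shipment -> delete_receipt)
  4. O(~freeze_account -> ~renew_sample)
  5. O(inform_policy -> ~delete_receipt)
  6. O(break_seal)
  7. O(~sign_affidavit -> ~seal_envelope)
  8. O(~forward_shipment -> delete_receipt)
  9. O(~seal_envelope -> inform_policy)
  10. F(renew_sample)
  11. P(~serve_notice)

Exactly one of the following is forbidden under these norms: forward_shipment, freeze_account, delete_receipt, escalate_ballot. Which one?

By case analysis on ~forward_shipment: premise 8 gives O(~forward_shipment -> delete_receipt) and premise 3 gives O(forward_shipment -> delete_receipt), so O(delete_receipt) either way.
Premise 5 is O(inform_policy -> ~delete_receipt); contrapositively O(delete_receipt -> ~inform_policy). Since O(delete_receipt) holds, K gives O(~inform_policy).
Premise 9 is O(~seal_envelope -> inform_policy); contrapositively O(~inform_policy -> seal_envelope). Since O(~inform_policy) holds, K gives O(seal_envelope).
Premise 7, O(~sign_affidavit -> ~seal_envelope), contraposes to O(seal_envelope -> sign_affidavit); with O(seal_envelope) we get O(sign_affidavit).
Premise 2 is O(convene_panel -> ~sign_affidavit); contrapositively O(sign_affidavit -> ~convene_panel). Since O(sign_affidavit) holds, K gives O(~convene_panel).
The contrapositive of premise 1 (O(escalate_ballot -> convene_panel)) is O(~convene_panel -> ~escalate_ballot), and O(~convene_panel) is already established, so O(~escalate_ballot).
So O(~escalate_ballot) holds, i.e. escalate_ballot is forbidden. None of the other listed options is forbidden under the premises.

escalate_ballot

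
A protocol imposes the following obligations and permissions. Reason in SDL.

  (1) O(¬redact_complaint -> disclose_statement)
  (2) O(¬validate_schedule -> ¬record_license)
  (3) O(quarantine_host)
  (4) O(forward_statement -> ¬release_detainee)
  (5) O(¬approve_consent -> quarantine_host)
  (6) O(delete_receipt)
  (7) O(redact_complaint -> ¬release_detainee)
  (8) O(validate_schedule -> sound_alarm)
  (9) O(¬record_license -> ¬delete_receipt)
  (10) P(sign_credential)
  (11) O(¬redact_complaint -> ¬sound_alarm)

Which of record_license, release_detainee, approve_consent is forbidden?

release_detainee

Premise 6 states O(delete_receipt) outright.
Premise 9 is O(¬record_license -> ¬delete_receipt); contrapositively O(delete_receipt -> record_license). Since O(delete_receipt) holds, K gives O(record_license).
The contrapositive of premise 2 (O(¬validate_schedule -> ¬record_license)) is O(record_license -> validate_schedule), and O(record_license) is already established, so O(validate_schedule).
From O(validate_schedule) and premise 8, O(validate_schedule -> sound_alarm), we obtain O(sound_alarm).
The contrapositive of premise 11 (O(¬redact_complaint -> ¬sound_alarm)) is O(sound_alarm -> redact_complaint), and O(sound_alarm) is already established, so O(redact_complaint).
Premise 7 is O(redact_complaint -> ¬release_detainee); since O(redact_complaint), deontic closure gives O(¬release_detainee).
So O(¬release_detainee) holds, i.e. release_detainee is forbidden. None of the other listed options is forbidden under the premises.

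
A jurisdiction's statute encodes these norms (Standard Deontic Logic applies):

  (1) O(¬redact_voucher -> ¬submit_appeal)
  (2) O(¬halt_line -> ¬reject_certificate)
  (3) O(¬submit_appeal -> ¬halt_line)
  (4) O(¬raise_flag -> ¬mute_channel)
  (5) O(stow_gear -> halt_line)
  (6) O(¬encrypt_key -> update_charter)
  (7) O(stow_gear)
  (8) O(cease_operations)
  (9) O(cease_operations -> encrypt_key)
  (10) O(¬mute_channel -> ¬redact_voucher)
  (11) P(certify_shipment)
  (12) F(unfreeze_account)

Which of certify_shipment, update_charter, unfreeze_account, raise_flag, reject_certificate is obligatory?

raise_flag

Premise 7 gives O(stow_gear).
From O(stow_gear) and premise 5, O(stow_gear -> halt_line), we obtain O(halt_line).
The contrapositive of premise 3 (O(¬submit_appeal -> ¬halt_line)) is O(halt_line -> submit_appeal), and O(halt_line) is already established, so O(submit_appeal).
The contrapositive of premise 1 (O(¬redact_voucher -> ¬submit_appeal)) is O(submit_appeal -> redact_voucher), and O(submit_appeal) is already established, so O(redact_voucher).
The contrapositive of premise 10 (O(¬mute_channel -> ¬redact_voucher)) is O(redact_voucher -> mute_channel), and O(redact_voucher) is already established, so O(mute_channel).
Premise 4 is O(¬raise_flag -> ¬mute_channel); contrapositively O(mute_channel -> raise_flag). Since O(mute_channel) holds, K gives O(raise_flag).
So O(raise_flag) holds — raise_flag is obligatory. None of the other listed options is made obligatory by any chain of premises.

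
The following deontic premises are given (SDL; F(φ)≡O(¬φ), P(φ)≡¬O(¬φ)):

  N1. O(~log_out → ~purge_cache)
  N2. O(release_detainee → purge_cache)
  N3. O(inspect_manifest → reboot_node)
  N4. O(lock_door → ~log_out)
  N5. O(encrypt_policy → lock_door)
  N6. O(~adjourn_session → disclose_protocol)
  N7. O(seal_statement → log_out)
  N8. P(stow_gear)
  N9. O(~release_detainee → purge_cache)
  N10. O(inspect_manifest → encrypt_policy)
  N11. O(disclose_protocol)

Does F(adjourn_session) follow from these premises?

No

Premise 6 is O(~adjourn_session → disclose_protocol); even if O(disclose_protocol) held, inferring O(~adjourn_session) would be affirming the consequent — invalid.
No other premise forces O(~adjourn_session). An ideal world satisfying every premise can still have adjourn_session true, so F(adjourn_session) is not derivable.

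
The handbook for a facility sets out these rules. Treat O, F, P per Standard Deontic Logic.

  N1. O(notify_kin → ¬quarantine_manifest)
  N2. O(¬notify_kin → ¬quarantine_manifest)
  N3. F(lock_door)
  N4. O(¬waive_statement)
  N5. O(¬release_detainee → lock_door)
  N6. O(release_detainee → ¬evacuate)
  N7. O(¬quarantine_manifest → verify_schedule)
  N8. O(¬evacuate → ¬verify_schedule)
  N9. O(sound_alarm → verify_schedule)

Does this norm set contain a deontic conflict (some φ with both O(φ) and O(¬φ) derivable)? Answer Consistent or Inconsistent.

Inconsistent

Premises 2 and 1 cover both cases: O(¬notify_kin → ¬quarantine_manifest) and O(notify_kin → ¬quarantine_manifest). Since ¬notify_kin ∨ notify_kin is a tautology, O(¬quarantine_manifest) follows.
Applying K to premise 7 (O(¬quarantine_manifest → verify_schedule)) and O(¬quarantine_manifest) yields O(verify_schedule).
The contrapositive of premise 8 (O(¬evacuate → ¬verify_schedule)) is O(verify_schedule → evacuate), and O(verify_schedule) is already established, so O(evacuate).
Premise 6 is O(release_detainee → ¬evacuate); contrapositively O(evacuate → ¬release_detainee). Since O(evacuate) holds, K gives O(¬release_detainee).
Premise 5 is O(¬release_detainee → lock_door); since O(¬release_detainee), deontic closure gives O(lock_door).
But premise 3, F(lock_door), means O(¬lock_door).
We now have both O(lock_door) and O(¬lock_door) — lock_door is simultaneously obligatory and forbidden, violating the D-axiom.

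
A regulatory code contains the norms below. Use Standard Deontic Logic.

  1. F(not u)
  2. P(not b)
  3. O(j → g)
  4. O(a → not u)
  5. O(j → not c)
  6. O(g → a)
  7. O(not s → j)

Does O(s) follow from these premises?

Yes

Premise 1 is F(not u), i.e. O(u).
Premise 4 is O(a → not u); contrapositively O(u → not a). Since O(u) holds, K gives O(not a).
Premise 6 is O(g → a); contrapositively O(not a → not g). Since O(not a) holds, K gives O(not g).
The contrapositive of premise 3 (O(j → g)) is O(not g → not j), and O(not g) is already established, so O(not j).
Premise 7 is O(not s → j); contrapositively O(not j → s). Since O(not j) holds, K gives O(s).
Premises 2, 5 do not contribute to this derivation.
So O(s) follows.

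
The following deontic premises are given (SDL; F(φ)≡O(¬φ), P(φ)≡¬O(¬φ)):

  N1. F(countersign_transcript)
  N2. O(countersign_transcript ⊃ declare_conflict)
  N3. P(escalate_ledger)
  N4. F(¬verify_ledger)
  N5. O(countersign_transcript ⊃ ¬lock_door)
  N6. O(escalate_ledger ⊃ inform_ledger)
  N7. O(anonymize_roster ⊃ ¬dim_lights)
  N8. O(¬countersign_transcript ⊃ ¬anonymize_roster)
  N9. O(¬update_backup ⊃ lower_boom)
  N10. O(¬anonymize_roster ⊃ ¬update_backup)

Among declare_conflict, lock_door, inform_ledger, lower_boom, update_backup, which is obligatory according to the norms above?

lower_boom

F(countersign_transcript) at premise 1 means O(¬countersign_transcript).
With premise 8, O(¬countersign_transcript ⊃ ¬anonymize_roster), the K-axiom yields O(¬anonymize_roster).
From O(¬anonymize_roster) and premise 10, O(¬anonymize_roster ⊃ ¬update_backup), we obtain O(¬update_backup).
Premise 9 is O(¬update_backup ⊃ lower_boom); since O(¬update_backup), deontic closure gives O(lower_boom).
So O(lower_boom) holds — lower_boom is obligatory. None of the other listed options is made obligatory by any chain of premises.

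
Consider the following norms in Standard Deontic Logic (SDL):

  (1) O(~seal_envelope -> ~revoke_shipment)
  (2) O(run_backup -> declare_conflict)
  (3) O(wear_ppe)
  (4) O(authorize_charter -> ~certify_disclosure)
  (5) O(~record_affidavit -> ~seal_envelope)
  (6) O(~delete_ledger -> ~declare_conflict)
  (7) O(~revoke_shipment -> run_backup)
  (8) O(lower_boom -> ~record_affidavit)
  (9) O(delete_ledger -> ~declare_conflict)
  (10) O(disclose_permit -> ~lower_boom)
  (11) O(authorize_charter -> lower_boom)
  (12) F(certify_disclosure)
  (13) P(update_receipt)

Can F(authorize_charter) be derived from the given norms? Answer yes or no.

Yes

Premises 6 and 9 are O(~delete_ledger -> ~declare_conflict) and O(delete_ledger -> ~declare_conflict); every ideal world satisfies ~delete_ledger or delete_ledger, so in either case ~declare_conflict holds — hence O(~declare_conflict).
The contrapositive of premise 2 (O(run_backup -> declare_conflict)) is O(~declare_conflict -> ~run_backup), and O(~declare_conflict) is already established, so O(~run_backup).
Premise 7 is O(~revoke_shipment -> run_backup); contrapositively O(~run_backup -> revoke_shipment). Since O(~run_backup) holds, K gives O(revoke_shipment).
Premise 1 is O(~seal_envelope -> ~revoke_shipment); contrapositively O(revoke_shipment -> seal_envelope). Since O(revoke_shipment) holds, K gives O(seal_envelope).
Premise 5, O(~record_affidavit -> ~seal_envelope), contraposes to O(seal_envelope -> record_affidavit); with O(seal_envelope) we get O(record_affidavit).
Premise 8, O(lower_boom -> ~record_affidavit), contraposes to O(record_affidavit -> ~lower_boom); with O(record_affidavit) we get O(~lower_boom).
Premise 11 is O(authorize_charter -> lower_boom); contrapositively O(~lower_boom -> ~authorize_charter). Since O(~lower_boom) holds, K gives O(~authorize_charter).
Premises 3, 4, 10, 12, 13 do not contribute to this derivation.
So O(~authorize_charter) holds, i.e. F(authorize_charter). The claim follows.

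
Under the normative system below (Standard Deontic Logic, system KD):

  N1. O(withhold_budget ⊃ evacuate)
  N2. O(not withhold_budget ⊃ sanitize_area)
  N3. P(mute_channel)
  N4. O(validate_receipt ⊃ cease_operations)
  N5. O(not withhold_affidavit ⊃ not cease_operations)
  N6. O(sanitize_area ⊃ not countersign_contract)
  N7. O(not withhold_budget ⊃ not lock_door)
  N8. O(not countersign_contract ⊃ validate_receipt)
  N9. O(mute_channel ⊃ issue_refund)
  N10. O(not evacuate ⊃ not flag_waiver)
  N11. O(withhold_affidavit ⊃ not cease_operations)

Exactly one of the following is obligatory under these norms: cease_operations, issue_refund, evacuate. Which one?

evacuate

Premises 11 and 5 cover both cases: O(withhold_affidavit ⊃ not cease_operations) and O(not withhold_affidavit ⊃ not cease_operations). Since withhold_affidavit ∨ not withhold_affidavit is a tautology, O(not cease_operations) follows.
Premise 4, O(validate_receipt ⊃ cease_operations), contraposes to O(not cease_operations ⊃ not validate_receipt); with O(not cease_operations) we get O(not validate_receipt).
The contrapositive of premise 8 (O(not countersign_contract ⊃ validate_receipt)) is O(not validate_receipt ⊃ countersign_contract), and O(not validate_receipt) is already established, so O(countersign_contract).
Premise 6 is O(sanitize_area ⊃ not countersign_contract); contrapositively O(countersign_contract ⊃ not sanitize_area). Since O(countersign_contract) holds, K gives O(not sanitize_area).
Premise 2 is O(not withhold_budget ⊃ sanitize_area); contrapositively O(not sanitize_area ⊃ withhold_budget). Since O(not sanitize_area) holds, K gives O(withhold_budget).
Applying K to premise 1 (O(withhold_budget ⊃ evacuate)) and O(withhold_budget) yields O(evacuate).
So O(evacuate) holds — evacuate is obligatory. None of the other listed options is made obligatory by any chain of premises.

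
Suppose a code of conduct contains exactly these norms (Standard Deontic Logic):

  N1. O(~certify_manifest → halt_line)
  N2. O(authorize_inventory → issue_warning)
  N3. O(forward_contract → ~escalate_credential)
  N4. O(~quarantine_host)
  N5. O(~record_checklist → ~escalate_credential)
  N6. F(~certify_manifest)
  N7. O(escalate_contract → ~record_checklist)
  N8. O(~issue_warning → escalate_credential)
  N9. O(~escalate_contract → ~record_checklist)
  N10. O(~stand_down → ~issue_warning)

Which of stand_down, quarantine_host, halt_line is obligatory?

Premises 7 and 9 are O(escalate_contract → ~record_checklist) and O(~escalate_contract → ~record_checklist); every ideal world satisfies escalate_contract or ~escalate_contract, so in either case ~record_checklist holds — hence O(~record_checklist).
Premise 5 is O(~record_checklist → ~escalate_credential); since O(~record_checklist), deontic closure gives O(~escalate_credential).
Premise 8 is O(~issue_warning → escalate_credential); contrapositively O(~escalate_credential → issue_warning). Since O(~escalate_credential) holds, K gives O(issue_warning).
The contrapositive of premise 10 (O(~stand_down → ~issue_warning)) is O(issue_warning → stand_down), and O(issue_warning) is already established, so O(stand_down).
So O(stand_down) holds — stand_down is obligatory. None of the other listed options is made obligatory by any chain of premises.

stand_down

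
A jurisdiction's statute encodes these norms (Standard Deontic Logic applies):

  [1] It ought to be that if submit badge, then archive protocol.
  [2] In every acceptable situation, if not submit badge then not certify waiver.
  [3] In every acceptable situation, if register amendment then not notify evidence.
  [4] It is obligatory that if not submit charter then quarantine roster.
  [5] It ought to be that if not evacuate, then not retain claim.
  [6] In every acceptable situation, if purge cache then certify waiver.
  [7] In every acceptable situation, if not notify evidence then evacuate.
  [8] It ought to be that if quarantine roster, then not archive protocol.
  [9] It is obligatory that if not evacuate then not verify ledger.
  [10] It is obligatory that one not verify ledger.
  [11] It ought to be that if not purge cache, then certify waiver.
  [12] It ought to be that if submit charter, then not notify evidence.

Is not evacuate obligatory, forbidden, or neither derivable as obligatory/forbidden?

By case analysis on purge_cache: premise 6 gives O(purge_cache → certify_waiver) and premise 11 gives O(¬purge_cache → certify_waiver), so O(certify_waiver) either way.
The contrapositive of premise 2 (O(¬submit_badge → ¬certify_waiver)) is O(certify_waiver → submit_badge), and O(certify_waiver) is already established, so O(submit_badge).
Premise 1 is O(submit_badge → archive_protocol); since O(submit_badge), deontic closure gives O(archive_protocol).
The contrapositive of premise 8 (O(quarantine_roster → ¬archive_protocol)) is O(archive_protocol → ¬quarantine_roster), and O(archive_protocol) is already established, so O(¬quarantine_roster).
Premise 4 is O(¬submit_charter → quarantine_roster); contrapositively O(¬quarantine_roster → submit_charter). Since O(¬quarantine_roster) holds, K gives O(submit_charter).
Premise 12 is O(submit_charter → ¬notify_evidence); since O(submit_charter), deontic closure gives O(¬notify_evidence).
Premise 7 is O(¬notify_evidence → evacuate); since O(¬notify_evidence), deontic closure gives O(evacuate).
Premises 3, 5, 9, 10 do not contribute to this derivation.
Thus O(evacuate), which is F(¬evacuate): ¬evacuate is forbidden.

Forbidden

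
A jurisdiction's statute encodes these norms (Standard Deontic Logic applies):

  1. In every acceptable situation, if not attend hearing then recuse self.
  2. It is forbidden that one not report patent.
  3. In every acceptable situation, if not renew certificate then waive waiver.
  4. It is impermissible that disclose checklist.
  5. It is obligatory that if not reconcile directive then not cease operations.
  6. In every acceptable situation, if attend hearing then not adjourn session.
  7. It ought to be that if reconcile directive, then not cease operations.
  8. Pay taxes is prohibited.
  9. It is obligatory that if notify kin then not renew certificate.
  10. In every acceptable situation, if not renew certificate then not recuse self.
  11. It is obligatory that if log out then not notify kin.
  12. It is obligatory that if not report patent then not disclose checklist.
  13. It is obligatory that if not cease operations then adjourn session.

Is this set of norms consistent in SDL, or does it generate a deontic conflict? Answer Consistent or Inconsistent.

Premise 12 is O(¬report_patent → ¬disclose_checklist); even if O(¬disclose_checklist) held, inferring O(¬report_patent) would be affirming the consequent — invalid.
So O(¬report_patent) is not derivable, and the apparent clash with O(report_patent) does not arise.
A world satisfying every obligation exists (e.g. adjourn_session=true, attend_hearing=false, cease_operations=false, disclose_checklist=false, log_out=false, notify_kin=false, pay_taxes=false, reconcile_directive=false, recuse_self=true, renew_certificate=true, report_patent=true, waive_waiver=false); no atom is both obligatory and forbidden, so the set is consistent.

Consistent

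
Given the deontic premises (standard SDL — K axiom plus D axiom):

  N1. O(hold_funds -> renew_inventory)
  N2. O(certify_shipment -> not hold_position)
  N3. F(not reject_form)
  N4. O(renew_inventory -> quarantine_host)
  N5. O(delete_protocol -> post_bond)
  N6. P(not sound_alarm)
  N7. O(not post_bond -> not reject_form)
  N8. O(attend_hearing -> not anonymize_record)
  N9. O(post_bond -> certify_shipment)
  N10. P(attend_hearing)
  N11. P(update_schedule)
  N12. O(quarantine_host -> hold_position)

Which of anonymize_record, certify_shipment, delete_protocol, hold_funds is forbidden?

Premise 3 is F(not reject_form), i.e. O(reject_form).
Premise 7 is O(not post_bond -> not reject_form); contrapositively O(reject_form -> post_bond). Since O(reject_form) holds, K gives O(post_bond).
Applying K to premise 9 (O(post_bond -> certify_shipment)) and O(post_bond) yields O(certify_shipment).
Applying K to premise 2 (O(certify_shipment -> not hold_position)) and O(certify_shipment) yields O(not hold_position).
The contrapositive of premise 12 (O(quarantine_host -> hold_position)) is O(not hold_position -> not quarantine_host), and O(not hold_position) is already established, so O(not quarantine_host).
Premise 4 is O(renew_inventory -> quarantine_host); contrapositively O(not quarantine_host -> not renew_inventory). Since O(not quarantine_host) holds, K gives O(not renew_inventory).
The contrapositive of premise 1 (O(hold_funds -> renew_inventory)) is O(not renew_inventory -> not hold_funds), and O(not renew_inventory) is already established, so O(not hold_funds).
So O(not hold_funds) holds, i.e. hold_funds is forbidden. None of the other listed options is forbidden under the premises.

hold_funds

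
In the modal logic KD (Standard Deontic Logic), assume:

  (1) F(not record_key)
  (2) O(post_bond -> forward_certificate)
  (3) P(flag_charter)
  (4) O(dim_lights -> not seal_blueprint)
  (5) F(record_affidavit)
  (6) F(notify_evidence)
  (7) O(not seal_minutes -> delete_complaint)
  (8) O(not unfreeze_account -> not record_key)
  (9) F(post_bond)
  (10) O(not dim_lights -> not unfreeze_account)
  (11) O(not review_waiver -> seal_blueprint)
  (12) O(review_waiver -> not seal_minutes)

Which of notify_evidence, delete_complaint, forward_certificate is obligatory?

F(not record_key) at premise 1 means O(record_key).
The contrapositive of premise 8 (O(not unfreeze_account -> not record_key)) is O(record_key -> unfreeze_account), and O(record_key) is already established, so O(unfreeze_account).
Premise 10, O(not dim_lights -> not unfreeze_account), contraposes to O(unfreeze_account -> dim_lights); with O(unfreeze_account) we get O(dim_lights).
From O(dim_lights) and premise 4, O(dim_lights -> not seal_blueprint), we obtain O(not seal_blueprint).
The contrapositive of premise 11 (O(not review_waiver -> seal_blueprint)) is O(not seal_blueprint -> review_waiver), and O(not seal_blueprint) is already established, so O(review_waiver).
Premise 12 is O(review_waiver -> not seal_minutes); since O(review_waiver), deontic closure gives O(not seal_minutes).
With premise 7, O(not seal_minutes -> delete_complaint), the K-axiom yields O(delete_complaint).
So O(delete_complaint) holds — delete_complaint is obligatory. None of the other listed options is made obligatory by any chain of premises.

delete_complaint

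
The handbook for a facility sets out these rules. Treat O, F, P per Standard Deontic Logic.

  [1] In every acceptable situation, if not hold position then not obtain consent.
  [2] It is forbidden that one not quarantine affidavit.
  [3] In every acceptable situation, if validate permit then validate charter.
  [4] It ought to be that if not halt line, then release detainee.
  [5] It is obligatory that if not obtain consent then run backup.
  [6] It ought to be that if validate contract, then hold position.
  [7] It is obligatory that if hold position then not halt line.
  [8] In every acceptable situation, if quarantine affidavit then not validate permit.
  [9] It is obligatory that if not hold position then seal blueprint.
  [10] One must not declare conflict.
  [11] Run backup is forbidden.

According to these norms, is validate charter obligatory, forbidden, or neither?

Premise 3 is O(validate_permit → validate_charter), but O(validate_permit) is not derivable from the premises, so it does not yield O(validate_charter).
No premise or chain of K-axiom applications forces O(validate_charter), and none forces O(¬validate_charter). So validate_charter is neither obligatory nor forbidden under these norms.

Neither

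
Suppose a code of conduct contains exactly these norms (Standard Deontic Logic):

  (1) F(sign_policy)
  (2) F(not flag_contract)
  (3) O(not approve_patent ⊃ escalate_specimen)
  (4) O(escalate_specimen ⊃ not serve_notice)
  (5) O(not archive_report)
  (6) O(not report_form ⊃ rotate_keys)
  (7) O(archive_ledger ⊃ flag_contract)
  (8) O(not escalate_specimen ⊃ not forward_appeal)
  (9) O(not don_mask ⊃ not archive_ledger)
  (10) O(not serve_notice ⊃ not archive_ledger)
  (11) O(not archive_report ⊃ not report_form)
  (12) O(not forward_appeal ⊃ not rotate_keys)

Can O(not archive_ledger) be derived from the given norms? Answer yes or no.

From premise 5 we have O(not archive_report).
With premise 11, O(not archive_report ⊃ not report_form), the K-axiom yields O(not report_form).
From O(not report_form) and premise 6, O(not report_form ⊃ rotate_keys), we obtain O(rotate_keys).
The contrapositive of premise 12 (O(not forward_appeal ⊃ not rotate_keys)) is O(rotate_keys ⊃ forward_appeal), and O(rotate_keys) is already established, so O(forward_appeal).
The contrapositive of premise 8 (O(not escalate_specimen ⊃ not forward_appeal)) is O(forward_appeal ⊃ escalate_specimen), and O(forward_appeal) is already established, so O(escalate_specimen).
With premise 4, O(escalate_specimen ⊃ not serve_notice), the K-axiom yields O(not serve_notice).
Applying K to premise 10 (O(not serve_notice ⊃ not archive_ledger)) and O(not serve_notice) yields O(not archive_ledger).
Premises 1, 2, 3, 7, 9 do not contribute to this derivation.
So O(not archive_ledger) follows.

Yes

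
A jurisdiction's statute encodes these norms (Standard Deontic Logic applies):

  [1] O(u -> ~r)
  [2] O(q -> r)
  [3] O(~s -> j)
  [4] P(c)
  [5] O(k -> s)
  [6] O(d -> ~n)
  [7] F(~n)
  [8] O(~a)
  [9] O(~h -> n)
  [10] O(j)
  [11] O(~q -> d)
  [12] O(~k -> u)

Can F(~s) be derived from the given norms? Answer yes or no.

Premise 7, F(~n), is equivalent to O(n).
The contrapositive of premise 6 (O(d -> ~n)) is O(n -> ~d), and O(n) is already established, so O(~d).
Premise 11, O(~q -> d), contraposes to O(~d -> q); with O(~d) we get O(q).
Premise 2 is O(q -> r); since O(q), deontic closure gives O(r).
Premise 1, O(u -> ~r), contraposes to O(r -> ~u); with O(r) we get O(~u).
The contrapositive of premise 12 (O(~k -> u)) is O(~u -> k), and O(~u) is already established, so O(k).
Applying K to premise 5 (O(k -> s)) and O(k) yields O(s).
Premises 3, 4, 8, 9, 10 do not contribute to this derivation.
So O(s) holds, i.e. F(~s). The claim follows.

Yes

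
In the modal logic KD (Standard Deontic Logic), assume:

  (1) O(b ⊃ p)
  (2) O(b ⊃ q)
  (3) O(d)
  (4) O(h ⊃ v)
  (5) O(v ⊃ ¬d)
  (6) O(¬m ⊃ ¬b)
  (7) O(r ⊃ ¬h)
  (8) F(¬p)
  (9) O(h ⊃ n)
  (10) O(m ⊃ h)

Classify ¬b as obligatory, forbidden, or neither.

Obligatory

Premise 3 gives O(d).
The contrapositive of premise 5 (O(v ⊃ ¬d)) is O(d ⊃ ¬v), and O(d) is already established, so O(¬v).
The contrapositive of premise 4 (O(h ⊃ v)) is O(¬v ⊃ ¬h), and O(¬v) is already established, so O(¬h).
Premise 10 is O(m ⊃ h); contrapositively O(¬h ⊃ ¬m). Since O(¬h) holds, K gives O(¬m).
Applying K to premise 6 (O(¬m ⊃ ¬b)) and O(¬m) yields O(¬b).
Premises 1, 2, 7, 8, 9 do not contribute to this derivation.
Hence ¬b is obligatory.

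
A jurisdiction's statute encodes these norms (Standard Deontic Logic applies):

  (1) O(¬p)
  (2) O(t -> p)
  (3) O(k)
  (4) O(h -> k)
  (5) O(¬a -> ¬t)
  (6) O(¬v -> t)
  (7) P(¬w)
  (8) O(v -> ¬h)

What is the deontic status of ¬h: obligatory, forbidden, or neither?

Obligatory

From premise 1 we have O(¬p).
Premise 2, O(t -> p), contraposes to O(¬p -> ¬t); with O(¬p) we get O(¬t).
The contrapositive of premise 6 (O(¬v -> t)) is O(¬t -> v), and O(¬t) is already established, so O(v).
With premise 8, O(v -> ¬h), the K-axiom yields O(¬h).
Premises 3, 4, 5, 7 do not contribute to this derivation.
Hence ¬h is obligatory.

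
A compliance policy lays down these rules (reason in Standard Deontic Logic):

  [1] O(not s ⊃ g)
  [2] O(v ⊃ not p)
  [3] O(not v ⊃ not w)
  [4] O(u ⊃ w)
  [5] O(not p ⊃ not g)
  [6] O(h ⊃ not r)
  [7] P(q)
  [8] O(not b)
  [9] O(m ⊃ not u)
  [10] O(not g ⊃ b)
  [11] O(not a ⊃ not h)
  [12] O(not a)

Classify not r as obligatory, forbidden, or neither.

Premise 6 is O(h ⊃ not r), but O(h) is not derivable from the premises, so it does not yield O(not r).
No premise or chain of K-axiom applications forces O(not r), and none forces O(r). So not r is neither obligatory nor forbidden under these norms.

Neither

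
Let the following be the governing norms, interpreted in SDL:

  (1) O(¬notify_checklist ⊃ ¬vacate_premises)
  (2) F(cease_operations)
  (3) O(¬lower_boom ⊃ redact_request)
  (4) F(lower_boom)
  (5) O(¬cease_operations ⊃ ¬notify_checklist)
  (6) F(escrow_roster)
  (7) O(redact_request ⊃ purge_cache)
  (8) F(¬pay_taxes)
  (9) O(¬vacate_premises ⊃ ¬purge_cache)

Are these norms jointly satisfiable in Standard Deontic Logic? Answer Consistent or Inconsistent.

Inconsistent

Premise 4, F(lower_boom), is equivalent to O(¬lower_boom).
Applying K to premise 3 (O(¬lower_boom ⊃ redact_request)) and O(¬lower_boom) yields O(redact_request).
From O(redact_request) and premise 7, O(redact_request ⊃ purge_cache), we obtain O(purge_cache).
The contrapositive of premise 9 (O(¬vacate_premises ⊃ ¬purge_cache)) is O(purge_cache ⊃ vacate_premises), and O(purge_cache) is already established, so O(vacate_premises).
Premise 1, O(¬notify_checklist ⊃ ¬vacate_premises), contraposes to O(vacate_premises ⊃ notify_checklist); with O(vacate_premises) we get O(notify_checklist).
Premise 5, O(¬cease_operations ⊃ ¬notify_checklist), contraposes to O(notify_checklist ⊃ cease_operations); with O(notify_checklist) we get O(cease_operations).
Yet premise 2 is F(cease_operations), i.e. O(¬cease_operations).
We now have both O(cease_operations) and O(¬cease_operations) — cease_operations is simultaneously obligatory and forbidden, violating the D-axiom.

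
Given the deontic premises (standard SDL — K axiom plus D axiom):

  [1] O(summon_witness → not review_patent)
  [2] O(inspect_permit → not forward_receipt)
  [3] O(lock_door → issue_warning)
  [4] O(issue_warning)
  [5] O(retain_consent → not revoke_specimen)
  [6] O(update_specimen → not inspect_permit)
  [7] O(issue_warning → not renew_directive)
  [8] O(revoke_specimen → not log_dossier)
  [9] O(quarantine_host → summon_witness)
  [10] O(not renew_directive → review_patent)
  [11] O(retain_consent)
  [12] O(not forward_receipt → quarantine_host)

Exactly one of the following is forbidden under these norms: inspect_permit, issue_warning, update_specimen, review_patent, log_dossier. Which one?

Premise 4 gives O(issue_warning).
From O(issue_warning) and premise 7, O(issue_warning → not renew_directive), we obtain O(not renew_directive).
Premise 10 is O(not renew_directive → review_patent); since O(not renew_directive), deontic closure gives O(review_patent).
Premise 1 is O(summon_witness → not review_patent); contrapositively O(review_patent → not summon_witness). Since O(review_patent) holds, K gives O(not summon_witness).
Premise 9, O(quarantine_host → summon_witness), contraposes to O(not summon_witness → not quarantine_host); with O(not summon_witness) we get O(not quarantine_host).
Premise 12, O(not forward_receipt → quarantine_host), contraposes to O(not quarantine_host → forward_receipt); with O(not quarantine_host) we get O(forward_receipt).
The contrapositive of premise 2 (O(inspect_permit → not forward_receipt)) is O(forward_receipt → not inspect_permit), and O(forward_receipt) is already established, so O(not inspect_permit).
So O(not inspect_permit) holds, i.e. inspect_permit is forbidden. None of the other listed options is forbidden under the premises.

inspect_permit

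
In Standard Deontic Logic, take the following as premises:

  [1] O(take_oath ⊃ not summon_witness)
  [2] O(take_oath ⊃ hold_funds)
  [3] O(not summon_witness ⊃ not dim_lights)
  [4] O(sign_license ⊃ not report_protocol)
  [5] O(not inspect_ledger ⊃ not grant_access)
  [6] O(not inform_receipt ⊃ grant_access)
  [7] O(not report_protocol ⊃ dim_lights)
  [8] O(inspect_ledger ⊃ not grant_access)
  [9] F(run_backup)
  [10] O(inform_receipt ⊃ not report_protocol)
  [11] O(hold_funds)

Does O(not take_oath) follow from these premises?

Yes

Premises 8 and 5 are O(inspect_ledger ⊃ not grant_access) and O(not inspect_ledger ⊃ not grant_access); every ideal world satisfies inspect_ledger or not inspect_ledger, so in either case not grant_access holds — hence O(not grant_access).
The contrapositive of premise 6 (O(not inform_receipt ⊃ grant_access)) is O(not grant_access ⊃ inform_receipt), and O(not grant_access) is already established, so O(inform_receipt).
Premise 10 is O(inform_receipt ⊃ not report_protocol); since O(inform_receipt), deontic closure gives O(not report_protocol).
From O(not report_protocol) and premise 7, O(not report_protocol ⊃ dim_lights), we obtain O(dim_lights).
Premise 3, O(not summon_witness ⊃ not dim_lights), contraposes to O(dim_lights ⊃ summon_witness); with O(dim_lights) we get O(summon_witness).
The contrapositive of premise 1 (O(take_oath ⊃ not summon_witness)) is O(summon_witness ⊃ not take_oath), and O(summon_witness) is already established, so O(not take_oath).
Premises 2, 4, 9, 11 do not contribute to this derivation.
So O(not take_oath) follows.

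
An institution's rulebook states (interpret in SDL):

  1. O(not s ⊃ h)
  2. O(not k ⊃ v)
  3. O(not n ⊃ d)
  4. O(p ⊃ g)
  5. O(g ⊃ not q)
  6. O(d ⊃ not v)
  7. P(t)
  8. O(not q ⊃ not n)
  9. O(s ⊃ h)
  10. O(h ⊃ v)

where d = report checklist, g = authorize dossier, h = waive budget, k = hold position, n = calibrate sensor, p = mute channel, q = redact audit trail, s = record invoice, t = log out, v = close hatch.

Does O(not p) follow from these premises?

Yes

Premises 1 and 9 are O(not s ⊃ h) and O(s ⊃ h); every ideal world satisfies not s or s, so in either case h holds — hence O(h).
From O(h) and premise 10, O(h ⊃ v), we obtain O(v).
The contrapositive of premise 6 (O(d ⊃ not v)) is O(v ⊃ not d), and O(v) is already established, so O(not d).
Premise 3 is O(not n ⊃ d); contrapositively O(not d ⊃ n). Since O(not d) holds, K gives O(n).
The contrapositive of premise 8 (O(not q ⊃ not n)) is O(n ⊃ q), and O(n) is already established, so O(q).
Premise 5, O(g ⊃ not q), contraposes to O(q ⊃ not g); with O(q) we get O(not g).
The contrapositive of premise 4 (O(p ⊃ g)) is O(not g ⊃ not p), and O(not g) is already established, so O(not p).
Premises 2, 7 do not contribute to this derivation.
So O(not p) follows.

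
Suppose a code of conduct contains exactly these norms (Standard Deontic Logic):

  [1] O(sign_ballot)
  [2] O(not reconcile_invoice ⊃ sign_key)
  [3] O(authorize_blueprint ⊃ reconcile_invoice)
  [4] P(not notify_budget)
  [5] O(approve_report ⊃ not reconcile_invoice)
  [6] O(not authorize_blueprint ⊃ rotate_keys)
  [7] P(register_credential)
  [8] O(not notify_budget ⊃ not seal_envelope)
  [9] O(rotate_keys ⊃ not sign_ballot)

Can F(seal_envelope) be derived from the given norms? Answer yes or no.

Premise 8 is O(not notify_budget ⊃ not seal_envelope), but O(not notify_budget) is not derivable from the premises (the permission P(not notify_budget) asserts only not O(notify_budget), not O(not notify_budget)), so it does not yield O(not seal_envelope).
No other premise forces O(not seal_envelope). An ideal world satisfying every premise can still have seal_envelope true, so F(seal_envelope) is not derivable.

No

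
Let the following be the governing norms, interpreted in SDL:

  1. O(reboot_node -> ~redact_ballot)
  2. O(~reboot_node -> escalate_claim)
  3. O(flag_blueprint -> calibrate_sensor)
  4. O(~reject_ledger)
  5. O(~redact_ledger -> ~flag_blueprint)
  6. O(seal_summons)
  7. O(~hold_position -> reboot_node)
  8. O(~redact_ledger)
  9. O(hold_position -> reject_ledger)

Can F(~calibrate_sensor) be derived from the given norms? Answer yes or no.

Premise 3 is O(flag_blueprint -> calibrate_sensor), but O(flag_blueprint) is not derivable from the premises, so it does not yield O(calibrate_sensor).
No other premise forces O(calibrate_sensor). An ideal world satisfying every premise can still have ~calibrate_sensor true, so F(~calibrate_sensor) is not derivable.

No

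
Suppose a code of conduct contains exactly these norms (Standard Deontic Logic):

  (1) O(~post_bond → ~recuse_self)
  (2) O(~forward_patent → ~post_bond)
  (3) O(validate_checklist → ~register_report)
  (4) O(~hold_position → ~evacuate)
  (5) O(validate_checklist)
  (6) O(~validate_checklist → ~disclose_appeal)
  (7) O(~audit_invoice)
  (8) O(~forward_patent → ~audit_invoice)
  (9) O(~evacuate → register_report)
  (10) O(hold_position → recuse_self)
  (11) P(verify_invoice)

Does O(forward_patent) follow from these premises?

Premise 5 gives O(validate_checklist).
With premise 3, O(validate_checklist → ~register_report), the K-axiom yields O(~register_report).
Premise 9 is O(~evacuate → register_report); contrapositively O(~register_report → evacuate). Since O(~register_report) holds, K gives O(evacuate).
Premise 4, O(~hold_position → ~evacuate), contraposes to O(evacuate → hold_position); with O(evacuate) we get O(hold_position).
With premise 10, O(hold_position → recuse_self), the K-axiom yields O(recuse_self).
The contrapositive of premise 1 (O(~post_bond → ~recuse_self)) is O(recuse_self → post_bond), and O(recuse_self) is already established, so O(post_bond).
Premise 2, O(~forward_patent → ~post_bond), contraposes to O(post_bond → forward_patent); with O(post_bond) we get O(forward_patent).
Premises 6, 7, 8, 11 do not contribute to this derivation.
So O(forward_patent) follows.

Yes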